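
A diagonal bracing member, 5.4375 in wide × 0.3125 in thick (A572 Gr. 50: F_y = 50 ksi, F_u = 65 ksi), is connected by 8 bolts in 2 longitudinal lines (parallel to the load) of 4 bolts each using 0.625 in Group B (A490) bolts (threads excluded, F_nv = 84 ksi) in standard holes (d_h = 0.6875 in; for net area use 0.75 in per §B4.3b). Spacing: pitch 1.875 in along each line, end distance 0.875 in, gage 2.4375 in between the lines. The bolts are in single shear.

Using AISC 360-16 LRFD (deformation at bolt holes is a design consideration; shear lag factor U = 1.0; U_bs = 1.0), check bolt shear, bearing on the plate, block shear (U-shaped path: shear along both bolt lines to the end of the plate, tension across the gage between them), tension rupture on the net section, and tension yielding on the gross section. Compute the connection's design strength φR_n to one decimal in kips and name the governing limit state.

60.0 kips (net-section rupture governs)

Bolt shear: A_b = π(0.625)²/4 = 0.3068 in². φR_n = 0.75 × 84 × 0.3068 × 8 × 1 = 154.6 kips.
Bearing (0.3125 in plate, F_u = 65 ksi): end bolts L_c = 0.875 − 0.6875/2 = 0.53125, R_n = min(1.2×0.53125×0.3125×65, 2.4×0.625×0.3125×65) = 12.949 kips/bolt; interior L_c = 1.875 − 0.6875 = 1.1875, R_n = 28.945 kips/bolt. φR_n = 0.75 × (2×12.949 + 6×28.945) = 149.7 kips.
Block shear: shear path 2×[0.875+3×1.875] = 2×6.5 in, A_gv = 4.0625, A_nv = 2×(6.5 − 3.5×0.75)×0.3125 = 2.4219 in²; tension across gage: (2.4375 − 1×0.75)×0.3125 = 0.52734 in². R_n = min(0.6×65×2.4219, 0.6×50×4.0625) + 1.0×65×0.52734 = min(94.454, 121.88) + 34.277 = 128.73 kips. φR_n = 0.75 × 128.73 = 96.5 kips.
Tension rupture (net): A_n = (5.4375 − 2×0.75)×0.3125 = 1.2305 in² (U = 1.0, A_e = A_n). φR_n = 0.75 × 65 × 1.2305 = 60.0 kips.
Tension yield (gross): A_g = 5.4375×0.3125 = 1.6992 in². φR_n = 0.90 × 50 × 1.6992 = 76.5 kips.
Governing: min(154.6, 149.7, 96.5, 60.0, 76.5) = 60.0 kips → net-section rupture.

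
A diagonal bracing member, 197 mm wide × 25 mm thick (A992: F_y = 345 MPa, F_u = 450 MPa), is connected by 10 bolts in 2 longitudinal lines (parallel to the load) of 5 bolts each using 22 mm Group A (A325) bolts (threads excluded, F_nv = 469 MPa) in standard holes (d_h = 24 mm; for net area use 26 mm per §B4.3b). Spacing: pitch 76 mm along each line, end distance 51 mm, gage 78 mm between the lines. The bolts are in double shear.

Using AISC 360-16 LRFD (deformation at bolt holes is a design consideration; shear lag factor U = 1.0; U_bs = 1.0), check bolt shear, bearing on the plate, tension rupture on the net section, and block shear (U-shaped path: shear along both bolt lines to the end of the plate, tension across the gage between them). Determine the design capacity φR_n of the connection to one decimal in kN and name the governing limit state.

1223.4 kN (net-section rupture governs)

Bolt shear: A_b = π(22)²/4 = 380.13 mm². φR_n = 0.75 × 469 × 380.13 × 10 × 2 = 2674.2 kN.
Bearing (25 mm plate, F_u = 450 MPa): end bolts L_c = 51 − 24/2 = 39, R_n = min(1.2×39×25×450, 2.4×22×25×450) = 526.5 kN/bolt; interior L_c = 76 − 24 = 52, R_n = 594 kN/bolt. φR_n = 0.75 × (2×526.5 + 8×594) = 4353.8 kN.
Tension rupture (net): A_n = (197 − 2×26)×25 = 3625 mm² (U = 1.0, A_e = A_n). φR_n = 0.75 × 450 × 3625 = 1223.4 kN.
Block shear: shear path 2×[51+4×76] = 2×355 mm, A_gv = 17750, A_nv = 2×(355 − 4.5×26)×25 = 11900 mm²; tension across gage: (78 − 1×26)×25 = 1300 mm². R_n = min(0.6×450×11900, 0.6×345×17750) + 1.0×450×1300 = min(3213, 3674.3) + 585 = 3798 kN. φR_n = 0.75 × 3798 = 2848.5 kN.
Governing: min(2674.2, 4353.8, 1223.4, 2848.5) = 1223.4 kN → net-section rupture.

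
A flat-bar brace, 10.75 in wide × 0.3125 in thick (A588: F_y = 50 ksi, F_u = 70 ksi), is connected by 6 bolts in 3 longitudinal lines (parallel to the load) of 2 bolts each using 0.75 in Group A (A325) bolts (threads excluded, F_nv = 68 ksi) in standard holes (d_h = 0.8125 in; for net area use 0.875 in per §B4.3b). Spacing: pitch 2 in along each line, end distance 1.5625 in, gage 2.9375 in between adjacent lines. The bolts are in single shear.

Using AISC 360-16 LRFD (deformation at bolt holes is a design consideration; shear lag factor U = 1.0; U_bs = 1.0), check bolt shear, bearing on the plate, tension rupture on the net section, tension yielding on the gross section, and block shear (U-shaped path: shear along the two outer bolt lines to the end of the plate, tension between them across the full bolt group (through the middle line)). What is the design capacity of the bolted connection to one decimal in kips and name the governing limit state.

112.0 kips (block shear governs)

Bolt shear: A_b = π(0.75)²/4 = 0.44179 in². φR_n = 0.75 × 68 × 0.44179 × 6 × 1 = 135.2 kips.
Bearing (0.3125 in plate, F_u = 70 ksi): end bolts L_c = 1.5625 − 0.8125/2 = 1.15625, R_n = min(1.2×1.15625×0.3125×70, 2.4×0.75×0.3125×70) = 30.352 kips/bolt; interior L_c = 2 − 0.8125 = 1.1875, R_n = 31.172 kips/bolt. φR_n = 0.75 × (3×30.352 + 3×31.172) = 138.4 kips.
Tension rupture (net): A_n = (10.75 − 3×0.875)×0.3125 = 2.5391 in² (U = 1.0, A_e = A_n). φR_n = 0.75 × 70 × 2.5391 = 133.3 kips.
Tension yield (gross): A_g = 10.75×0.3125 = 3.3594 in². φR_n = 0.90 × 50 × 3.3594 = 151.2 kips.
Block shear: shear path 2×[1.5625+1×2] = 2×3.5625 in, A_gv = 2.2266, A_nv = 2×(3.5625 − 1.5×0.875)×0.3125 = 1.4063 in²; tension across gage: (5.875 − 2×0.875)×0.3125 = 1.2891 in². R_n = min(0.6×70×1.4063, 0.6×50×2.2266) + 1.0×70×1.2891 = min(59.065, 66.798) + 90.237 = 149.3 kips. φR_n = 0.75 × 149.3 = 112.0 kips.
Governing: min(135.2, 138.4, 133.3, 151.2, 112.0) = 112.0 kips → block shear.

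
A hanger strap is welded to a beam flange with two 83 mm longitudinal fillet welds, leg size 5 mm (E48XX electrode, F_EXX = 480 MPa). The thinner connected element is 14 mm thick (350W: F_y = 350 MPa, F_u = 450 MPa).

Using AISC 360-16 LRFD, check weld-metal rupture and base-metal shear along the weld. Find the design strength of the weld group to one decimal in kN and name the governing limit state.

Weld metal: throat = 0.707×5 = 3.535 mm, L = 2×83 = 166 mm. φR_n = 0.75 × 0.6 × 480 × 3.535 × 166 = 126.8 kN.
Base metal shear (14 mm plate): yield φR_n = 1.0×0.6×350×14×166 = 488.0 kN; rupture φR_n = 0.75×0.6×450×14×166 = 470.6 kN; take 470.6 kN (rupture).
Governing: min(126.8, 470.6) = 126.8 kN → weld metal.

126.8 kN (weld metal governs)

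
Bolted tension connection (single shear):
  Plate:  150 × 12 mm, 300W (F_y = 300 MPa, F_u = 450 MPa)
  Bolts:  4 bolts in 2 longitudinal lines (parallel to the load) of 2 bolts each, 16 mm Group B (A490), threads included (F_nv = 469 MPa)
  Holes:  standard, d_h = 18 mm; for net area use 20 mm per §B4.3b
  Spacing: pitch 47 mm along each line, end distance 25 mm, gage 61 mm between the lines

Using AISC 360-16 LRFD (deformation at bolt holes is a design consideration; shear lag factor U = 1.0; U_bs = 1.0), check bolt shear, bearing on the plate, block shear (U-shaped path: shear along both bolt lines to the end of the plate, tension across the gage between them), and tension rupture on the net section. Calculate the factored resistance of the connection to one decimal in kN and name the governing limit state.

Bolt shear: A_b = π(16)²/4 = 201.06 mm². φR_n = 0.75 × 469 × 201.06 × 4 × 1 = 282.9 kN.
Bearing (12 mm plate, F_u = 450 MPa): end bolts L_c = 25 − 18/2 = 16, R_n = min(1.2×16×12×450, 2.4×16×12×450) = 103.68 kN/bolt; interior L_c = 47 − 18 = 29, R_n = 187.92 kN/bolt. φR_n = 0.75 × (2×103.68 + 2×187.92) = 437.4 kN.
Block shear: shear path 2×[25+1×47] = 2×72 mm, A_gv = 1728, A_nv = 2×(72 − 1.5×20)×12 = 1008 mm²; tension across gage: (61 − 1×20)×12 = 492 mm². R_n = min(0.6×450×1008, 0.6×300×1728) + 1.0×450×492 = min(272.16, 311.04) + 221.4 = 493.56 kN. φR_n = 0.75 × 493.56 = 370.2 kN.
Tension rupture (net): A_n = (150 − 2×20)×12 = 1320 mm² (U = 1.0, A_e = A_n). φR_n = 0.75 × 450 × 1320 = 445.5 kN.
Governing: min(282.9, 437.4, 370.2, 445.5) = 282.9 kN → bolt shear.

282.9 kN (bolt shear governs)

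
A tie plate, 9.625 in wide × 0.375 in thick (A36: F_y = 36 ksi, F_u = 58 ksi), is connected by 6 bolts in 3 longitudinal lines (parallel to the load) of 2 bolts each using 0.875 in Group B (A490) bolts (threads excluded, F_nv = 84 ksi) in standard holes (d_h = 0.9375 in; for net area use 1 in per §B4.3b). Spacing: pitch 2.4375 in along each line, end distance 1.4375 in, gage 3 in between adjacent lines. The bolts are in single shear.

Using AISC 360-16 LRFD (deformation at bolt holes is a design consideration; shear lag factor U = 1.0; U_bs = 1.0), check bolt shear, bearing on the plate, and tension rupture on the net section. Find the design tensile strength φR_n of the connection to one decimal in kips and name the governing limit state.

Bolt shear: A_b = π(0.875)²/4 = 0.60132 in². φR_n = 0.75 × 84 × 0.60132 × 6 × 1 = 227.3 kips.
Bearing (0.375 in plate, F_u = 58 ksi): end bolts L_c = 1.4375 − 0.9375/2 = 0.96875, R_n = min(1.2×0.96875×0.375×58, 2.4×0.875×0.375×58) = 25.284 kips/bolt; interior L_c = 2.4375 − 0.9375 = 1.5, R_n = 39.15 kips/bolt. φR_n = 0.75 × (3×25.284 + 3×39.15) = 145.0 kips.
Tension rupture (net): A_n = (9.625 − 3×1)×0.375 = 2.4844 in² (U = 1.0, A_e = A_n). φR_n = 0.75 × 58 × 2.4844 = 108.1 kips.
Governing: min(227.3, 145.0, 108.1) = 108.1 kips → net-section rupture.

108.1 kips (net-section rupture governs)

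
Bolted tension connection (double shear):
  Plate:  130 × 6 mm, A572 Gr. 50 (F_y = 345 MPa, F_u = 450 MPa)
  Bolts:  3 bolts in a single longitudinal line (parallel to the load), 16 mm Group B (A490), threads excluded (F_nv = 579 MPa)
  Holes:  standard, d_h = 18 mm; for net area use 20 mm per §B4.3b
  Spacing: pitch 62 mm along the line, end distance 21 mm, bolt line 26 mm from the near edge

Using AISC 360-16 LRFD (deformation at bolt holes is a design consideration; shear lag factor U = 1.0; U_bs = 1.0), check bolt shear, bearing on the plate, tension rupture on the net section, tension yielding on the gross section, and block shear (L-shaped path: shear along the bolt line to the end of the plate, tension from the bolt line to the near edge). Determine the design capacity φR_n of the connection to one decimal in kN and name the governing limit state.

Bolt shear: A_b = π(16)²/4 = 201.06 mm². φR_n = 0.75 × 579 × 201.06 × 3 × 2 = 523.9 kN.
Bearing (6 mm plate, F_u = 450 MPa): end bolts L_c = 21 − 18/2 = 12, R_n = min(1.2×12×6×450, 2.4×16×6×450) = 38.88 kN/bolt; interior L_c = 62 − 18 = 44, R_n = 103.68 kN/bolt. φR_n = 0.75 × (1×38.88 + 2×103.68) = 184.7 kN.
Tension rupture (net): A_n = (130 − 1×20)×6 = 660 mm² (U = 1.0, A_e = A_n). φR_n = 0.75 × 450 × 660 = 222.8 kN.
Tension yield (gross): A_g = 130×6 = 780 mm². φR_n = 0.90 × 345 × 780 = 242.2 kN.
Block shear: shear path 1×[21+2×62] = 1×145 mm, A_gv = 870, A_nv = 1×(145 − 2.5×20)×6 = 570 mm²; tension to near edge: (26 − 0.5×20)×6 = 96 mm². R_n = min(0.6×450×570, 0.6×345×870) + 1.0×450×96 = min(153.9, 180.09) + 43.2 = 197.1 kN. φR_n = 0.75 × 197.1 = 147.8 kN.
Governing: min(523.9, 184.7, 222.8, 242.2, 147.8) = 147.8 kN → block shear.

147.8 kN (block shear governs)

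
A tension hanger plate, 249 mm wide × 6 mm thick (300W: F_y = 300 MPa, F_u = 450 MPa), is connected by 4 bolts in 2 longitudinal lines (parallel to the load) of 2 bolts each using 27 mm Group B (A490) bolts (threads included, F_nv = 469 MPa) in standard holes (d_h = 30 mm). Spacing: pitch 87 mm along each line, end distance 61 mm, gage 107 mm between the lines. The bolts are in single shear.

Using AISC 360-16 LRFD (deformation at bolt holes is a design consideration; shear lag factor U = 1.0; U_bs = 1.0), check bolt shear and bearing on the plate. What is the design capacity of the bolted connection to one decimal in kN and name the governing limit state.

486.0 kN (bearing governs)

Bolt shear: A_b = π(27)²/4 = 572.56 mm². φR_n = 0.75 × 469 × 572.56 × 4 × 1 = 805.6 kN.
Bearing (6 mm plate, F_u = 450 MPa): end bolts L_c = 61 − 30/2 = 46, R_n = min(1.2×46×6×450, 2.4×27×6×450) = 149.04 kN/bolt; interior L_c = 87 − 30 = 57, R_n = 174.96 kN/bolt. φR_n = 0.75 × (2×149.04 + 2×174.96) = 486.0 kN.
Governing: min(805.6, 486.0) = 486.0 kN → bearing.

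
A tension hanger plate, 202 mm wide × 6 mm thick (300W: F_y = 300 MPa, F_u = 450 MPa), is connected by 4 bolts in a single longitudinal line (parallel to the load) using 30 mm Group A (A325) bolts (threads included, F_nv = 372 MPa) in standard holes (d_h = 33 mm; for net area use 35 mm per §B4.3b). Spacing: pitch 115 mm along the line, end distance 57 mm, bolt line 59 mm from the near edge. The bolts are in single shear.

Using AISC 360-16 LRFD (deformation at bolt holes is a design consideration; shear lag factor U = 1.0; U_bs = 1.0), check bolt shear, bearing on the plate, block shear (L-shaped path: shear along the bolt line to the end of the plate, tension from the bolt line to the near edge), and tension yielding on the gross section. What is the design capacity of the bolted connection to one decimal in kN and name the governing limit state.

327.2 kN (gross-section yield governs)

Bolt shear: A_b = π(30)²/4 = 706.86 mm². φR_n = 0.75 × 372 × 706.86 × 4 × 1 = 788.9 kN.
Bearing (6 mm plate, F_u = 450 MPa): end bolts L_c = 57 − 33/2 = 40.5, R_n = min(1.2×40.5×6×450, 2.4×30×6×450) = 131.22 kN/bolt; interior L_c = 115 − 33 = 82, R_n = 194.4 kN/bolt. φR_n = 0.75 × (1×131.22 + 3×194.4) = 535.8 kN.
Block shear: shear path 1×[57+3×115] = 1×402 mm, A_gv = 2412, A_nv = 1×(402 − 3.5×35)×6 = 1677 mm²; tension to near edge: (59 − 0.5×35)×6 = 249 mm². R_n = min(0.6×450×1677, 0.6×300×2412) + 1.0×450×249 = min(452.79, 434.16) + 112.05 = 546.21 kN. φR_n = 0.75 × 546.21 = 409.7 kN.
Tension yield (gross): A_g = 202×6 = 1212 mm². φR_n = 0.90 × 300 × 1212 = 327.2 kN.
Governing: min(788.9, 535.8, 409.7, 327.2) = 327.2 kN → gross-section yield.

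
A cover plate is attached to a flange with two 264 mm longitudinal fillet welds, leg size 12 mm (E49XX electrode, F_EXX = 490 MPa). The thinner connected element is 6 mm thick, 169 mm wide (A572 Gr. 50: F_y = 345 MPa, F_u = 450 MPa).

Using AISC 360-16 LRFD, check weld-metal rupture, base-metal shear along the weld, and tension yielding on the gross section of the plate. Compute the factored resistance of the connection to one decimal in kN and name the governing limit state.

Weld metal: throat = 0.707×12 = 8.484 mm, L = 2×264 = 528 mm. φR_n = 0.75 × 0.6 × 490 × 8.484 × 528 = 987.7 kN.
Base metal shear (6 mm plate): yield φR_n = 1.0×0.6×345×6×528 = 655.8 kN; rupture φR_n = 0.75×0.6×450×6×528 = 641.5 kN; take 641.5 kN (rupture).
Tension yield (gross): A_g = 169×6 = 1014 mm². φR_n = 0.90 × 345 × 1014 = 314.8 kN.
Governing: min(987.7, 641.5, 314.8) = 314.8 kN → gross-section yield.

314.8 kN (gross-section yield governs)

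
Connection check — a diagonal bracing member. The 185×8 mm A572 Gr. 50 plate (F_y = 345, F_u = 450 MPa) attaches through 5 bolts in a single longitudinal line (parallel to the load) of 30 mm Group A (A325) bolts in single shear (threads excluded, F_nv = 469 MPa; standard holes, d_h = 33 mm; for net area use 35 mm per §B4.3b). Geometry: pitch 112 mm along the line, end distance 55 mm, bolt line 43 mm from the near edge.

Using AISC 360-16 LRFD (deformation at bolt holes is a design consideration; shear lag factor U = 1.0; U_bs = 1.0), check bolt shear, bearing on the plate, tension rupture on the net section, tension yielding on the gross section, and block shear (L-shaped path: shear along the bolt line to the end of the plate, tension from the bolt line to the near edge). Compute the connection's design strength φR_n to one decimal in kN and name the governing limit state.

Bolt shear: A_b = π(30)²/4 = 706.86 mm². φR_n = 0.75 × 469 × 706.86 × 5 × 1 = 1243.2 kN.
Bearing (8 mm plate, F_u = 450 MPa): end bolts L_c = 55 − 33/2 = 38.5, R_n = min(1.2×38.5×8×450, 2.4×30×8×450) = 166.32 kN/bolt; interior L_c = 112 − 33 = 79, R_n = 259.2 kN/bolt. φR_n = 0.75 × (1×166.32 + 4×259.2) = 902.3 kN.
Tension rupture (net): A_n = (185 − 1×35)×8 = 1200 mm² (U = 1.0, A_e = A_n). φR_n = 0.75 × 450 × 1200 = 405.0 kN.
Tension yield (gross): A_g = 185×8 = 1480 mm². φR_n = 0.90 × 345 × 1480 = 459.5 kN.
Block shear: shear path 1×[55+4×112] = 1×503 mm, A_gv = 4024, A_nv = 1×(503 − 4.5×35)×8 = 2764 mm²; tension to near edge: (43 − 0.5×35)×8 = 204 mm². R_n = min(0.6×450×2764, 0.6×345×4024) + 1.0×450×204 = min(746.28, 832.97) + 91.8 = 838.08 kN. φR_n = 0.75 × 838.08 = 628.6 kN.
Governing: min(1243.2, 902.3, 405.0, 459.5, 628.6) = 405.0 kN → net-section rupture.

405.0 kN (net-section rupture governs)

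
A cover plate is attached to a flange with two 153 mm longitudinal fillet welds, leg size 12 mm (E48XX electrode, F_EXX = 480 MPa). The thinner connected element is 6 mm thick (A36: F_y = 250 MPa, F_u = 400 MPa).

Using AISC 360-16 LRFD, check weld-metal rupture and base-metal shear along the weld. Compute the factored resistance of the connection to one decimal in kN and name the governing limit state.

275.4 kN (base-metal shear governs)

Weld metal: throat = 0.707×12 = 8.484 mm, L = 2×153 = 306 mm. φR_n = 0.75 × 0.6 × 480 × 8.484 × 306 = 560.8 kN.
Base metal shear (6 mm plate): yield φR_n = 1.0×0.6×250×6×306 = 275.4 kN; rupture φR_n = 0.75×0.6×400×6×306 = 330.5 kN; take 275.4 kN (yield).
Governing: min(560.8, 275.4) = 275.4 kN → base-metal shear.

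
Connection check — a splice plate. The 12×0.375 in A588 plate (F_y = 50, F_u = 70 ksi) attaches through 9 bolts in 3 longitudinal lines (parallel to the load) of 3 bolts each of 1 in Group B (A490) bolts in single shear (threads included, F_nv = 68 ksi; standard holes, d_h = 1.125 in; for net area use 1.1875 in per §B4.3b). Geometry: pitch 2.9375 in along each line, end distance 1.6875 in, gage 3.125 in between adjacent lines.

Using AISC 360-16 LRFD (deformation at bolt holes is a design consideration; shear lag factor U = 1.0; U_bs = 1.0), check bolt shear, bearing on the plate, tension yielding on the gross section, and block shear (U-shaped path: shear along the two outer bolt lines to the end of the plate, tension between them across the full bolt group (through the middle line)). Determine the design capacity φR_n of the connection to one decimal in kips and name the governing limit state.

184.8 kips (block shear governs)

Bolt shear: A_b = π(1)²/4 = 0.7854 in². φR_n = 0.75 × 68 × 0.7854 × 9 × 1 = 360.5 kips.
Bearing (0.375 in plate, F_u = 70 ksi): end bolts L_c = 1.6875 − 1.125/2 = 1.125, R_n = min(1.2×1.125×0.375×70, 2.4×1×0.375×70) = 35.438 kips/bolt; interior L_c = 2.9375 − 1.125 = 1.8125, R_n = 57.094 kips/bolt. φR_n = 0.75 × (3×35.438 + 6×57.094) = 336.7 kips.
Tension yield (gross): A_g = 12×0.375 = 4.5 in². φR_n = 0.90 × 50 × 4.5 = 202.5 kips.
Block shear: shear path 2×[1.6875+2×2.9375] = 2×7.5625 in, A_gv = 5.6719, A_nv = 2×(7.5625 − 2.5×1.1875)×0.375 = 3.4453 in²; tension across gage: (6.25 − 2×1.1875)×0.375 = 1.4531 in². R_n = min(0.6×70×3.4453, 0.6×50×5.6719) + 1.0×70×1.4531 = min(144.7, 170.16) + 101.72 = 246.42 kips. φR_n = 0.75 × 246.42 = 184.8 kips.
Governing: min(360.5, 336.7, 202.5, 184.8) = 184.8 kips → block shear.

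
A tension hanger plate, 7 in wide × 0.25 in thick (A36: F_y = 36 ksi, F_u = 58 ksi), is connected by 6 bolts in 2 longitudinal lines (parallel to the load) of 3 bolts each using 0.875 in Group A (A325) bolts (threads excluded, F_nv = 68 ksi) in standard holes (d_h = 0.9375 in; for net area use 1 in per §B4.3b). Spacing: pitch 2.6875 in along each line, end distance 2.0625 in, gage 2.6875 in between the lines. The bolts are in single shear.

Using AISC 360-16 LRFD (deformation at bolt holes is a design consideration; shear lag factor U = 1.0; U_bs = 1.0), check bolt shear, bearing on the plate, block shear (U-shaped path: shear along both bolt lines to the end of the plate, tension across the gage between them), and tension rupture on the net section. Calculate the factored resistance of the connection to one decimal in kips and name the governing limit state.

Bolt shear: A_b = π(0.875)²/4 = 0.60132 in². φR_n = 0.75 × 68 × 0.60132 × 6 × 1 = 184.0 kips.
Bearing (0.25 in plate, F_u = 58 ksi): end bolts L_c = 2.0625 − 0.9375/2 = 1.59375, R_n = min(1.2×1.59375×0.25×58, 2.4×0.875×0.25×58) = 27.731 kips/bolt; interior L_c = 2.6875 − 0.9375 = 1.75, R_n = 30.45 kips/bolt. φR_n = 0.75 × (2×27.731 + 4×30.45) = 132.9 kips.
Block shear: shear path 2×[2.0625+2×2.6875] = 2×7.4375 in, A_gv = 3.7188, A_nv = 2×(7.4375 − 2.5×1)×0.25 = 2.4688 in²; tension across gage: (2.6875 − 1×1)×0.25 = 0.42188 in². R_n = min(0.6×58×2.4688, 0.6×36×3.7188) + 1.0×58×0.42188 = min(85.914, 80.326) + 24.469 = 104.8 kips. φR_n = 0.75 × 104.8 = 78.6 kips.
Tension rupture (net): A_n = (7 − 2×1)×0.25 = 1.25 in² (U = 1.0, A_e = A_n). φR_n = 0.75 × 58 × 1.25 = 54.4 kips.
Governing: min(184.0, 132.9, 78.6, 54.4) = 54.4 kips → net-section rupture.

54.4 kips (net-section rupture governs)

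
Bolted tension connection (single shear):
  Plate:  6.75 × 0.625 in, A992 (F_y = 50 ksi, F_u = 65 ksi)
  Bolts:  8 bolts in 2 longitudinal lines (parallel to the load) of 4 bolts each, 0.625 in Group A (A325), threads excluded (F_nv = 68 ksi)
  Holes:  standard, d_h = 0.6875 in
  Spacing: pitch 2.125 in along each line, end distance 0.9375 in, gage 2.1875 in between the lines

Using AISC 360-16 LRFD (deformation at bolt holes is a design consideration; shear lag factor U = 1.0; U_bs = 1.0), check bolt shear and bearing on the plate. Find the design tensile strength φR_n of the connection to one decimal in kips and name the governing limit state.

Bolt shear: A_b = π(0.625)²/4 = 0.3068 in². φR_n = 0.75 × 68 × 0.3068 × 8 × 1 = 125.2 kips.
Bearing (0.625 in plate, F_u = 65 ksi): end bolts L_c = 0.9375 − 0.6875/2 = 0.59375, R_n = min(1.2×0.59375×0.625×65, 2.4×0.625×0.625×65) = 28.945 kips/bolt; interior L_c = 2.125 − 0.6875 = 1.4375, R_n = 60.938 kips/bolt. φR_n = 0.75 × (2×28.945 + 6×60.938) = 317.6 kips.
Governing: min(125.2, 317.6) = 125.2 kips → bolt shear.

125.2 kips (bolt shear governs)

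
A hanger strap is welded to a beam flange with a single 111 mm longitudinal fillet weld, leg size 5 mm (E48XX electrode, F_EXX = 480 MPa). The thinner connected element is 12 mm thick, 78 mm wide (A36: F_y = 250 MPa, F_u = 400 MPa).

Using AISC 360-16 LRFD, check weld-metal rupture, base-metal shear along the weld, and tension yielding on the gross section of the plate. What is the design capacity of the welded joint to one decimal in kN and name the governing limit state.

84.8 kN (weld metal governs)

Weld metal: throat = 0.707×5 = 3.535 mm, L = 111 mm. φR_n = 0.75 × 0.6 × 480 × 3.535 × 111 = 84.8 kN.
Base metal shear (12 mm plate): yield φR_n = 1.0×0.6×250×12×111 = 199.8 kN; rupture φR_n = 0.75×0.6×400×12×111 = 239.8 kN; take 199.8 kN (yield).
Tension yield (gross): A_g = 78×12 = 936 mm². φR_n = 0.90 × 250 × 936 = 210.6 kN.
Governing: min(84.8, 199.8, 210.6) = 84.8 kN → weld metal.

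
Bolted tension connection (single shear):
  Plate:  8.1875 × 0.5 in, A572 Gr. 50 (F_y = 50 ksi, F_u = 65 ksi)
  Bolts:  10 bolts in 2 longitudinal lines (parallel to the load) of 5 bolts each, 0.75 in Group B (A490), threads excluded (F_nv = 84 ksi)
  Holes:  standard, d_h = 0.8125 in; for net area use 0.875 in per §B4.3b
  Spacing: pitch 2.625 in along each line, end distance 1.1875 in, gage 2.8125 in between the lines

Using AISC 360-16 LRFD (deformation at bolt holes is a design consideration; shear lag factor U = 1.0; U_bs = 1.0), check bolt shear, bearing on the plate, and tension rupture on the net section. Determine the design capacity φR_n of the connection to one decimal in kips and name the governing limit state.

Bolt shear: A_b = π(0.75)²/4 = 0.44179 in². φR_n = 0.75 × 84 × 0.44179 × 10 × 1 = 278.3 kips.
Bearing (0.5 in plate, F_u = 65 ksi): end bolts L_c = 1.1875 − 0.8125/2 = 0.78125, R_n = min(1.2×0.78125×0.5×65, 2.4×0.75×0.5×65) = 30.469 kips/bolt; interior L_c = 2.625 − 0.8125 = 1.8125, R_n = 58.5 kips/bolt. φR_n = 0.75 × (2×30.469 + 8×58.5) = 396.7 kips.
Tension rupture (net): A_n = (8.1875 − 2×0.875)×0.5 = 3.2188 in² (U = 1.0, A_e = A_n). φR_n = 0.75 × 65 × 3.2188 = 156.9 kips.
Governing: min(278.3, 396.7, 156.9) = 156.9 kips → net-section rupture.

156.9 kips (net-section rupture governs)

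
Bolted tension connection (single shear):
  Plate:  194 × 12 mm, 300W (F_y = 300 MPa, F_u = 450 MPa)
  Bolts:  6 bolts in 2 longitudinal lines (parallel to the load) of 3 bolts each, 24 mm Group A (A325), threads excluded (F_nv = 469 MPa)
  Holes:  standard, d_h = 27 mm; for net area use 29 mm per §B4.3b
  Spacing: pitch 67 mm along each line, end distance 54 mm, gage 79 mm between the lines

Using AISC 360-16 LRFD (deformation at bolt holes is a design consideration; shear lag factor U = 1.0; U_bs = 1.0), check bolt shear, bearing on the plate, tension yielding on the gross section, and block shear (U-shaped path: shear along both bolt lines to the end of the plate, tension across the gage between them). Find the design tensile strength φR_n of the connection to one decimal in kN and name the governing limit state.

628.6 kN (gross-section yield governs)

Bolt shear: A_b = π(24)²/4 = 452.39 mm². φR_n = 0.75 × 469 × 452.39 × 6 × 1 = 954.8 kN.
Bearing (12 mm plate, F_u = 450 MPa): end bolts L_c = 54 − 27/2 = 40.5, R_n = min(1.2×40.5×12×450, 2.4×24×12×450) = 262.44 kN/bolt; interior L_c = 67 − 27 = 40, R_n = 259.2 kN/bolt. φR_n = 0.75 × (2×262.44 + 4×259.2) = 1171.3 kN.
Tension yield (gross): A_g = 194×12 = 2328 mm². φR_n = 0.90 × 300 × 2328 = 628.6 kN.
Block shear: shear path 2×[54+2×67] = 2×188 mm, A_gv = 4512, A_nv = 2×(188 − 2.5×29)×12 = 2772 mm²; tension across gage: (79 − 1×29)×12 = 600 mm². R_n = min(0.6×450×2772, 0.6×300×4512) + 1.0×450×600 = min(748.44, 812.16) + 270 = 1018.4 kN. φR_n = 0.75 × 1018.4 = 763.8 kN.
Governing: min(954.8, 1171.3, 628.6, 763.8) = 628.6 kN → gross-section yield.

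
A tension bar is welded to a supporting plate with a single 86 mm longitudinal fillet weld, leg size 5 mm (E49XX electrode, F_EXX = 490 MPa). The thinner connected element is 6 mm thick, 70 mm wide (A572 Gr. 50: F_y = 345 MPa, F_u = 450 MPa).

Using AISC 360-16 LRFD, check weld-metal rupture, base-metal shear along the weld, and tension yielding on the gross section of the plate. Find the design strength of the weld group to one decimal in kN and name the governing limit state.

Weld metal: throat = 0.707×5 = 3.535 mm, L = 86 mm. φR_n = 0.75 × 0.6 × 490 × 3.535 × 86 = 67.0 kN.
Base metal shear (6 mm plate): yield φR_n = 1.0×0.6×345×6×86 = 106.8 kN; rupture φR_n = 0.75×0.6×450×6×86 = 104.5 kN; take 104.5 kN (rupture).
Tension yield (gross): A_g = 70×6 = 420 mm². φR_n = 0.90 × 345 × 420 = 130.4 kN.
Governing: min(67.0, 104.5, 130.4) = 67.0 kN → weld metal.

67.0 kN (weld metal governs)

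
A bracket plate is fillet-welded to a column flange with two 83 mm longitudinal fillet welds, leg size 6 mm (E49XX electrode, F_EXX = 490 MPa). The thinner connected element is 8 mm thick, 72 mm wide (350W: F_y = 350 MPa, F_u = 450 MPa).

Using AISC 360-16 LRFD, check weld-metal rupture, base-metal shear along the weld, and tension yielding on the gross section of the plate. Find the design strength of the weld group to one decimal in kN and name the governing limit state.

155.3 kN (weld metal governs)

Weld metal: throat = 0.707×6 = 4.242 mm, L = 2×83 = 166 mm. φR_n = 0.75 × 0.6 × 490 × 4.242 × 166 = 155.3 kN.
Base metal shear (8 mm plate): yield φR_n = 1.0×0.6×350×8×166 = 278.9 kN; rupture φR_n = 0.75×0.6×450×8×166 = 268.9 kN; take 268.9 kN (rupture).
Tension yield (gross): A_g = 72×8 = 576 mm². φR_n = 0.90 × 350 × 576 = 181.4 kN.
Governing: min(155.3, 268.9, 181.4) = 155.3 kN → weld metal.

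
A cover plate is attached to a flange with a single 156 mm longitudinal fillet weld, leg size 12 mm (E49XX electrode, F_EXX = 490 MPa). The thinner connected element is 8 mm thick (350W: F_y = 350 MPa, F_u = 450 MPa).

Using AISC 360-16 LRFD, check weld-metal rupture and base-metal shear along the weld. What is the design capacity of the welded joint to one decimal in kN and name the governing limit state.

Weld metal: throat = 0.707×12 = 8.484 mm, L = 156 mm. φR_n = 0.75 × 0.6 × 490 × 8.484 × 156 = 291.8 kN.
Base metal shear (8 mm plate): yield φR_n = 1.0×0.6×350×8×156 = 262.1 kN; rupture φR_n = 0.75×0.6×450×8×156 = 252.7 kN; take 252.7 kN (rupture).
Governing: min(291.8, 252.7) = 252.7 kN → base-metal shear.

252.7 kN (base-metal shear governs)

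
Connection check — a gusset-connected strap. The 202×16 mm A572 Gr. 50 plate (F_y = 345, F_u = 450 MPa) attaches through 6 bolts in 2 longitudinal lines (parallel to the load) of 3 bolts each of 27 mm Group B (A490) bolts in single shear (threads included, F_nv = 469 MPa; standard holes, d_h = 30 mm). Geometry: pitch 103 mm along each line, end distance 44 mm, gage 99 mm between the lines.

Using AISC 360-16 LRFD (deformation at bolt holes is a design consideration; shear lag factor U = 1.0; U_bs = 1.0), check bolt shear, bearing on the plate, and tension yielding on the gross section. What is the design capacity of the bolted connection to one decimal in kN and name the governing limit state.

1003.5 kN (gross-section yield governs)

Bolt shear: A_b = π(27)²/4 = 572.56 mm². φR_n = 0.75 × 469 × 572.56 × 6 × 1 = 1208.4 kN.
Bearing (16 mm plate, F_u = 450 MPa): end bolts L_c = 44 − 30/2 = 29, R_n = min(1.2×29×16×450, 2.4×27×16×450) = 250.56 kN/bolt; interior L_c = 103 − 30 = 73, R_n = 466.56 kN/bolt. φR_n = 0.75 × (2×250.56 + 4×466.56) = 1775.5 kN.
Tension yield (gross): A_g = 202×16 = 3232 mm². φR_n = 0.90 × 345 × 3232 = 1003.5 kN.
Governing: min(1208.4, 1775.5, 1003.5) = 1003.5 kN → gross-section yield.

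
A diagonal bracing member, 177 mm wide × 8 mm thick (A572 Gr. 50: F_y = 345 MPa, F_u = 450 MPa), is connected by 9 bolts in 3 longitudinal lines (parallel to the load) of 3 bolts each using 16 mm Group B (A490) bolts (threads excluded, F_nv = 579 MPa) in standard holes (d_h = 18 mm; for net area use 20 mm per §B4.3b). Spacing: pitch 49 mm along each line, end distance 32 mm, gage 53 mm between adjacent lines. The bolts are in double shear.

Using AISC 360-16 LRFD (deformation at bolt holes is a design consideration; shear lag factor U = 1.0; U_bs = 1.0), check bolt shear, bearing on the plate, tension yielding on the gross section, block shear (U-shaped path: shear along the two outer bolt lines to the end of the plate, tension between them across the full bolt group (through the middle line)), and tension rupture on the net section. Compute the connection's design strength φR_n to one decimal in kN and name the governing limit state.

315.9 kN (net-section rupture governs)

Bolt shear: A_b = π(16)²/4 = 201.06 mm². φR_n = 0.75 × 579 × 201.06 × 9 × 2 = 1571.6 kN.
Bearing (8 mm plate, F_u = 450 MPa): end bolts L_c = 32 − 18/2 = 23, R_n = min(1.2×23×8×450, 2.4×16×8×450) = 99.36 kN/bolt; interior L_c = 49 − 18 = 31, R_n = 133.92 kN/bolt. φR_n = 0.75 × (3×99.36 + 6×133.92) = 826.2 kN.
Tension yield (gross): A_g = 177×8 = 1416 mm². φR_n = 0.90 × 345 × 1416 = 439.7 kN.
Block shear: shear path 2×[32+2×49] = 2×130 mm, A_gv = 2080, A_nv = 2×(130 − 2.5×20)×8 = 1280 mm²; tension across gage: (106 − 2×20)×8 = 528 mm². R_n = min(0.6×450×1280, 0.6×345×2080) + 1.0×450×528 = min(345.6, 430.56) + 237.6 = 583.2 kN. φR_n = 0.75 × 583.2 = 437.4 kN.
Tension rupture (net): A_n = (177 − 3×20)×8 = 936 mm² (U = 1.0, A_e = A_n). φR_n = 0.75 × 450 × 936 = 315.9 kN.
Governing: min(1571.6, 826.2, 439.7, 437.4, 315.9) = 315.9 kN → net-section rupture.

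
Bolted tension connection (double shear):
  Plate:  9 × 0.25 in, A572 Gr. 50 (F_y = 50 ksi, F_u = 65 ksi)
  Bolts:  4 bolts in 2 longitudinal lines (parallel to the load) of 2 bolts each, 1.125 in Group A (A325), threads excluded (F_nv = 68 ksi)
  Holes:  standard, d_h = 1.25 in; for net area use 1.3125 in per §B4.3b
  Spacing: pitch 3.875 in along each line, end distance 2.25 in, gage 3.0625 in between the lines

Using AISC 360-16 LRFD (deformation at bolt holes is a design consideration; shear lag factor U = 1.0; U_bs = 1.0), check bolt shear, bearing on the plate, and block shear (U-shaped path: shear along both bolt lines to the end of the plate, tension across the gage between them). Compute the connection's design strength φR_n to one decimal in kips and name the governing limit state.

82.1 kips (block shear governs)

Bolt shear: A_b = π(1.125)²/4 = 0.99402 in². φR_n = 0.75 × 68 × 0.99402 × 4 × 2 = 405.6 kips.
Bearing (0.25 in plate, F_u = 65 ksi): end bolts L_c = 2.25 − 1.25/2 = 1.625, R_n = min(1.2×1.625×0.25×65, 2.4×1.125×0.25×65) = 31.688 kips/bolt; interior L_c = 3.875 − 1.25 = 2.625, R_n = 43.875 kips/bolt. φR_n = 0.75 × (2×31.688 + 2×43.875) = 113.3 kips.
Block shear: shear path 2×[2.25+1×3.875] = 2×6.125 in, A_gv = 3.0625, A_nv = 2×(6.125 − 1.5×1.3125)×0.25 = 2.0781 in²; tension across gage: (3.0625 − 1×1.3125)×0.25 = 0.4375 in². R_n = min(0.6×65×2.0781, 0.6×50×3.0625) + 1.0×65×0.4375 = min(81.046, 91.875) + 28.438 = 109.48 kips. φR_n = 0.75 × 109.48 = 82.1 kips.
Governing: min(405.6, 113.3, 82.1) = 82.1 kips → block shear.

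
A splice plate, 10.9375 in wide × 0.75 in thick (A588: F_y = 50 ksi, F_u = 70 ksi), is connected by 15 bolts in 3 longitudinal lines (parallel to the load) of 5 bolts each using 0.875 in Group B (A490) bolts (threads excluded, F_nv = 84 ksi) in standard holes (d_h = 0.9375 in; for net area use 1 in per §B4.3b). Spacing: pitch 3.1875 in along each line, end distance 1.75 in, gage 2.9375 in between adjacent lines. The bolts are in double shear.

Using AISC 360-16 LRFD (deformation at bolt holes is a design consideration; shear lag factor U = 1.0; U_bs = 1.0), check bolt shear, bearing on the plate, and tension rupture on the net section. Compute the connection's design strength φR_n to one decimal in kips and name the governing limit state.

312.5 kips (net-section rupture governs)

Bolt shear: A_b = π(0.875)²/4 = 0.60132 in². φR_n = 0.75 × 84 × 0.60132 × 15 × 2 = 1136.5 kips.
Bearing (0.75 in plate, F_u = 70 ksi): end bolts L_c = 1.75 − 0.9375/2 = 1.28125, R_n = min(1.2×1.28125×0.75×70, 2.4×0.875×0.75×70) = 80.719 kips/bolt; interior L_c = 3.1875 − 0.9375 = 2.25, R_n = 110.25 kips/bolt. φR_n = 0.75 × (3×80.719 + 12×110.25) = 1173.9 kips.
Tension rupture (net): A_n = (10.9375 − 3×1)×0.75 = 5.9531 in² (U = 1.0, A_e = A_n). φR_n = 0.75 × 70 × 5.9531 = 312.5 kips.
Governing: min(1136.5, 1173.9, 312.5) = 312.5 kips → net-section rupture.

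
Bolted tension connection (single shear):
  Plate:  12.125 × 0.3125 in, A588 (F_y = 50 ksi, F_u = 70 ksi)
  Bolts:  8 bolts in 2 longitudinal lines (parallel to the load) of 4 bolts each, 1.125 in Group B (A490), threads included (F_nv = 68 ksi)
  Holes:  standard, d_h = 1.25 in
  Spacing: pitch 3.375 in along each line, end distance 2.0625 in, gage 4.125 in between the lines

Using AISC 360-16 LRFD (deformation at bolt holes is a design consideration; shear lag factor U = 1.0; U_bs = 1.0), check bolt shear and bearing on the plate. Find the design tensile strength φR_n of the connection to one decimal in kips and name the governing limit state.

Bolt shear: A_b = π(1.125)²/4 = 0.99402 in². φR_n = 0.75 × 68 × 0.99402 × 8 × 1 = 405.6 kips.
Bearing (0.3125 in plate, F_u = 70 ksi): end bolts L_c = 2.0625 − 1.25/2 = 1.4375, R_n = min(1.2×1.4375×0.3125×70, 2.4×1.125×0.3125×70) = 37.734 kips/bolt; interior L_c = 3.375 − 1.25 = 2.125, R_n = 55.781 kips/bolt. φR_n = 0.75 × (2×37.734 + 6×55.781) = 307.6 kips.
Governing: min(405.6, 307.6) = 307.6 kips → bearing.

307.6 kips (bearing governs)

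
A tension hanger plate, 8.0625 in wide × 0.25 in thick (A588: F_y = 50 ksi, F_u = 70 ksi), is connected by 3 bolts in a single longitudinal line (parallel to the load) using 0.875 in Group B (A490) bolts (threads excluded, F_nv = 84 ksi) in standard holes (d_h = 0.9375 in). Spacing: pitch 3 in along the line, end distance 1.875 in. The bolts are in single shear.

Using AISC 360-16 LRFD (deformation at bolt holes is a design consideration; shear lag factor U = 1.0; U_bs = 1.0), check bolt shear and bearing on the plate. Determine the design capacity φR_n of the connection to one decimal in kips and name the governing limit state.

77.3 kips (bearing governs)

Bolt shear: A_b = π(0.875)²/4 = 0.60132 in². φR_n = 0.75 × 84 × 0.60132 × 3 × 1 = 113.6 kips.
Bearing (0.25 in plate, F_u = 70 ksi): end bolts L_c = 1.875 − 0.9375/2 = 1.40625, R_n = min(1.2×1.40625×0.25×70, 2.4×0.875×0.25×70) = 29.531 kips/bolt; interior L_c = 3 − 0.9375 = 2.0625, R_n = 36.75 kips/bolt. φR_n = 0.75 × (1×29.531 + 2×36.75) = 77.3 kips.
Governing: min(113.6, 77.3) = 77.3 kips → bearing.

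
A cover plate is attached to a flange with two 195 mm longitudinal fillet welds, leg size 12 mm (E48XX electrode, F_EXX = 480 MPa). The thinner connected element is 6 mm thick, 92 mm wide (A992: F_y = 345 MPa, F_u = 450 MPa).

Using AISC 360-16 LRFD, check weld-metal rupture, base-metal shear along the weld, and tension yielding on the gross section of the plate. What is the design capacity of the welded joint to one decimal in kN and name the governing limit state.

Weld metal: throat = 0.707×12 = 8.484 mm, L = 2×195 = 390 mm. φR_n = 0.75 × 0.6 × 480 × 8.484 × 390 = 714.7 kN.
Base metal shear (6 mm plate): yield φR_n = 1.0×0.6×345×6×390 = 484.4 kN; rupture φR_n = 0.75×0.6×450×6×390 = 473.9 kN; take 473.9 kN (rupture).
Tension yield (gross): A_g = 92×6 = 552 mm². φR_n = 0.90 × 345 × 552 = 171.4 kN.
Governing: min(714.7, 473.9, 171.4) = 171.4 kN → gross-section yield.

171.4 kN (gross-section yield governs)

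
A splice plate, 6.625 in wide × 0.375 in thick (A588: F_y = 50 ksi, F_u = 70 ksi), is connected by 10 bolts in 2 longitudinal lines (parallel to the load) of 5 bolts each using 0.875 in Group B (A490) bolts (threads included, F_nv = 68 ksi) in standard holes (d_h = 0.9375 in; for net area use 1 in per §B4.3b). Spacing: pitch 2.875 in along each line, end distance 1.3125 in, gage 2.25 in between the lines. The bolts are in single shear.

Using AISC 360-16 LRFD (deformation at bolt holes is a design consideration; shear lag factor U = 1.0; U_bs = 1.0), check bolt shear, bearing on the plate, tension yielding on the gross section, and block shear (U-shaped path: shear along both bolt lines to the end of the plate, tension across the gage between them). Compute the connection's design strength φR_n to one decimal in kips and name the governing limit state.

111.8 kips (gross-section yield governs)

Bolt shear: A_b = π(0.875)²/4 = 0.60132 in². φR_n = 0.75 × 68 × 0.60132 × 10 × 1 = 306.7 kips.
Bearing (0.375 in plate, F_u = 70 ksi): end bolts L_c = 1.3125 − 0.9375/2 = 0.84375, R_n = min(1.2×0.84375×0.375×70, 2.4×0.875×0.375×70) = 26.578 kips/bolt; interior L_c = 2.875 − 0.9375 = 1.9375, R_n = 55.125 kips/bolt. φR_n = 0.75 × (2×26.578 + 8×55.125) = 370.6 kips.
Tension yield (gross): A_g = 6.625×0.375 = 2.4844 in². φR_n = 0.90 × 50 × 2.4844 = 111.8 kips.
Block shear: shear path 2×[1.3125+4×2.875] = 2×12.8125 in, A_gv = 9.6094, A_nv = 2×(12.8125 − 4.5×1)×0.375 = 6.2344 in²; tension across gage: (2.25 − 1×1)×0.375 = 0.46875 in². R_n = min(0.6×70×6.2344, 0.6×50×9.6094) + 1.0×70×0.46875 = min(261.84, 288.28) + 32.813 = 294.65 kips. φR_n = 0.75 × 294.65 = 221.0 kips.
Governing: min(306.7, 370.6, 111.8, 221.0) = 111.8 kips → gross-section yield.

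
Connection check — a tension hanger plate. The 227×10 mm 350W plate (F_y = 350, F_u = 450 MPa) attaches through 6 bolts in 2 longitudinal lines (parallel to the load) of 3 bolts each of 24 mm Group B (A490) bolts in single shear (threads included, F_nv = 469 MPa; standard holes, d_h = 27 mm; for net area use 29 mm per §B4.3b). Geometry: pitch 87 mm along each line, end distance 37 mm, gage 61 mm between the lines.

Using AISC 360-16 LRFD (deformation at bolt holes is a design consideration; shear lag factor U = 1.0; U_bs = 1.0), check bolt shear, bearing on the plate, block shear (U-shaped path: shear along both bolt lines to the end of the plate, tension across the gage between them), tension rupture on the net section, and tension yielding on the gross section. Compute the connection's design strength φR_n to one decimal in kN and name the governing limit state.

570.4 kN (net-section rupture governs)

Bolt shear: A_b = π(24)²/4 = 452.39 mm². φR_n = 0.75 × 469 × 452.39 × 6 × 1 = 954.8 kN.
Bearing (10 mm plate, F_u = 450 MPa): end bolts L_c = 37 − 27/2 = 23.5, R_n = min(1.2×23.5×10×450, 2.4×24×10×450) = 126.9 kN/bolt; interior L_c = 87 − 27 = 60, R_n = 259.2 kN/bolt. φR_n = 0.75 × (2×126.9 + 4×259.2) = 968.0 kN.
Block shear: shear path 2×[37+2×87] = 2×211 mm, A_gv = 4220, A_nv = 2×(211 − 2.5×29)×10 = 2770 mm²; tension across gage: (61 − 1×29)×10 = 320 mm². R_n = min(0.6×450×2770, 0.6×350×4220) + 1.0×450×320 = min(747.9, 886.2) + 144 = 891.9 kN. φR_n = 0.75 × 891.9 = 668.9 kN.
Tension rupture (net): A_n = (227 − 2×29)×10 = 1690 mm² (U = 1.0, A_e = A_n). φR_n = 0.75 × 450 × 1690 = 570.4 kN.
Tension yield (gross): A_g = 227×10 = 2270 mm². φR_n = 0.90 × 350 × 2270 = 715.1 kN.
Governing: min(954.8, 968.0, 668.9, 570.4, 715.1) = 570.4 kN → net-section rupture.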